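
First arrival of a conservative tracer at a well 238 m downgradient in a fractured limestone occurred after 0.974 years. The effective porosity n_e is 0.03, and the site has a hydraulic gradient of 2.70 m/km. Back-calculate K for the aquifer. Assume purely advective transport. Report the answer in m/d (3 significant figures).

t = 0.974 years = 355.5 d
v = L / t = 238 / 355.5 = 0.6695 m/d
K = v · n / i = 0.6695 × 0.03 / 0.0027 = 7.44 m/d

7.44 m/d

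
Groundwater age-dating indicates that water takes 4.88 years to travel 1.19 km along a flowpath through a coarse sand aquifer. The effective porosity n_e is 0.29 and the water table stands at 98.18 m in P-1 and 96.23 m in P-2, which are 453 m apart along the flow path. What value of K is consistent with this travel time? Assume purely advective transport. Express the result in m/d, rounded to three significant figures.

45.0 m/d

Hydraulic gradient i = (98.18 − 96.23) / 453 = 1.95 / 453 = 0.004305
t = 4.88 years = 1781 d
L = 1.19 km = 1190 m
v = L / t = 1190 / 1781 = 0.6681 m/d
K = v · n / i = 0.6681 × 0.29 / 0.004305 = 45.0 m/d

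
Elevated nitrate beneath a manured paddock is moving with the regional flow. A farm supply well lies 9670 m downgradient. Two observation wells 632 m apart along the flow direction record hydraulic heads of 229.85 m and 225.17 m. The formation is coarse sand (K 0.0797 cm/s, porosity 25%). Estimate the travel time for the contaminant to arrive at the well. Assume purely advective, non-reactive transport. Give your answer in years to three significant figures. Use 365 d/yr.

Hydraulic gradient i = (229.85 − 225.17) / 632 = 4.68 / 632 = 0.007405
K = 0.0797 cm/s × 864 = 68.86 m/d
Darcy flux q = K·i = 68.86 × 0.007405 = 0.5099 m/d
v = Ki/n = 68.86·0.007405/0.25 = 2.040 m/d
t = L / v = 9670 / 2.040 = 4741 d
   = 4741 / 365 = 13.0 yr

13.0 years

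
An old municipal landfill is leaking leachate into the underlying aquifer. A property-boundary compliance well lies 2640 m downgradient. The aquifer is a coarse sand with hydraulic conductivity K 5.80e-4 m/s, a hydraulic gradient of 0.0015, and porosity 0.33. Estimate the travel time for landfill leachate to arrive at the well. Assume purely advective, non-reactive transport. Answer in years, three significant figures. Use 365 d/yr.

31.8 years

K = 5.80e-4 m/s × 86400 s/d = 50.11 m/d
Specific discharge q = 50.11 × 0.0015 = 0.07517 m/d
Average linear velocity = 0.07517 / 0.33 = 0.2278 m/d
t = L / v = 2640 / 0.2278 = 11590 d
   = 11590 / 365 = 31.8 yr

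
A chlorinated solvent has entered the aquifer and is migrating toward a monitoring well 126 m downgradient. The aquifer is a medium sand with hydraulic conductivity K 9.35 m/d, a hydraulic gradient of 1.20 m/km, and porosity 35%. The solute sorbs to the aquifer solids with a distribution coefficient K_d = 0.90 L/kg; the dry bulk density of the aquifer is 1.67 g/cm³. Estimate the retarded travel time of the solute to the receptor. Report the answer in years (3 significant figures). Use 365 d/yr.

Specific discharge q = 9.35 × 0.0012 = 0.01122 m/d
v_s = q/n_e = 0.01122/0.35 = 0.03206 m/d
Retardation R = 1 + ρ_b·K_d/n = 1 + 1.67×0.90/0.35 = 5.294
Contaminant velocity v_c = v/R = 0.03206/5.294 = 0.006055 m/d
t = L/v_c = 126/0.006055 = 20810 d
   = 20810/365 = 57.0 yr

57.0 years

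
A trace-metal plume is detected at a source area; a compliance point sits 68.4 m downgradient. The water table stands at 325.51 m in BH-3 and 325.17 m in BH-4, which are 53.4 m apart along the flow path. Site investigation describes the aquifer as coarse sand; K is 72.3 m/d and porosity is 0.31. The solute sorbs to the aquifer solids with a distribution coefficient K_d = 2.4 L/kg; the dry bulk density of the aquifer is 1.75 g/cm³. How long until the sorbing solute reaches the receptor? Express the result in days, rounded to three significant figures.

670 days

Hydraulic gradient i = (325.51 − 325.17) / 53.4 = 0.34 / 53.4 = 0.006367
Specific discharge q = 72.3 × 0.006367 = 0.4603 m/d
v = Ki/n = 72.3·0.006367/0.31 = 1.485 m/d
Retardation R = 1 + ρ_b·K_d/n = 1 + 1.75×2.4/0.31 = 14.55
Contaminant velocity v_c = v/R = 1.485/14.55 = 0.1021 m/d
t = L/v_c = 68.4/0.1021 = 670.1 d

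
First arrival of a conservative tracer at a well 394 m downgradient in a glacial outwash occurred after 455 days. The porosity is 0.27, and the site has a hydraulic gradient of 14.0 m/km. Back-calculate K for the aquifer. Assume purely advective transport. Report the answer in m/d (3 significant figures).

16.7 m/d

v = L / t = 394 / 455 = 0.8659 m/d
K = v · n / i = 0.8659 × 0.27 / 0.014 = 16.7 m/d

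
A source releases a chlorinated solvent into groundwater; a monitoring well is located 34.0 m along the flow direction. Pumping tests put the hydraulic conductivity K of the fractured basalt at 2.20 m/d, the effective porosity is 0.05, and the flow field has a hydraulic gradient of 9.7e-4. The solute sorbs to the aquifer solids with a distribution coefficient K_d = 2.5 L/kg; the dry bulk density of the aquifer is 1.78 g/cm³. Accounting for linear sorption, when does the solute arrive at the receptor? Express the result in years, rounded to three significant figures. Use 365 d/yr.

196 years

Specific discharge q = 2.20 × 9.7e-4 = 0.002134 m/d
Seepage velocity v = q / n = 0.002134 / 0.05 = 0.04268 m/d
Retardation R = 1 + ρ_b·K_d/n = 1 + 1.78×2.5/0.05 = 90.00
Contaminant velocity v_c = v/R = 0.04268/90.00 = 4.742e-4 m/d
t = L/v_c = 34.0/4.742e-4 = 71700 d
   = 71700/365 = 196 yr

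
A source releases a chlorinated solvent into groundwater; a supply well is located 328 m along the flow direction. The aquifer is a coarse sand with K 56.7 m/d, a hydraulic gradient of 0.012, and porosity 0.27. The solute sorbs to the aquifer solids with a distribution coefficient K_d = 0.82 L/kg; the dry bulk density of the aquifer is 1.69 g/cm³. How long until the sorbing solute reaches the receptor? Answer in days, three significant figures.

798 days

Darcy flux q = K·i = 56.7 × 0.012 = 0.6804 m/d
Seepage velocity v = q / n = 0.6804 / 0.27 = 2.520 m/d
Retardation R = 1 + ρ_b·K_d/n = 1 + 1.69×0.82/0.27 = 6.133
Contaminant velocity v_c = v/R = 2.520/6.133 = 0.4109 m/d
t = L/v_c = 328/0.4109 = 798.2 d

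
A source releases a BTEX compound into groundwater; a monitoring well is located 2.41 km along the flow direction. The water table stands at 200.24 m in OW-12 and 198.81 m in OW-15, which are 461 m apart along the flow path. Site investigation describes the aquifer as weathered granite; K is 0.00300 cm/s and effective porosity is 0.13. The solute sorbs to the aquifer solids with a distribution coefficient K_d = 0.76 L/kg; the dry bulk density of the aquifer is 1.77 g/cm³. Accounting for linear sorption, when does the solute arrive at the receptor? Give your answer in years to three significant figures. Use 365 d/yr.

1210 years

Hydraulic gradient i = (200.24 − 198.81) / 461 = 1.43 / 461 = 0.003102
K = 0.00300 cm/s × 864 = 2.592 m/d
Darcy flux q = K·i = 2.592 × 0.003102 = 0.008040 m/d
Average linear velocity = 0.008040 / 0.13 = 0.06185 m/d
Retardation R = 1 + ρ_b·K_d/n = 1 + 1.77×0.76/0.13 = 11.35
Contaminant velocity v_c = v/R = 0.06185/11.35 = 0.005450 m/d
L = 2.41 km = 2410 m
t = L/v_c = 2410/0.005450 = 442200 d
   = 442200/365 = 1210 yr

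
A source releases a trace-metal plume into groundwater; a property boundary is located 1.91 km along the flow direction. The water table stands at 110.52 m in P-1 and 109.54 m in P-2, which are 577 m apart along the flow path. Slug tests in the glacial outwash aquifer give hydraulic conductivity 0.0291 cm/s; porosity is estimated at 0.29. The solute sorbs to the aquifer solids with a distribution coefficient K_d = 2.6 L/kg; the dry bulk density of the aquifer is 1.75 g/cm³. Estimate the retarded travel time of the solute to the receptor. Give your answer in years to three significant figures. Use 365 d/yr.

593 years

Hydraulic gradient i = (110.52 − 109.54) / 577 = 0.98 / 577 = 0.001698
K = 0.0291 cm/s × 864 = 25.14 m/d
q = Ki = 25.14 × 0.001698 = 0.04270 m/d
Average linear velocity = 0.04270 / 0.29 = 0.1473 m/d
Retardation R = 1 + ρ_b·K_d/n = 1 + 1.75×2.6/0.29 = 16.69
Contaminant velocity v_c = v/R = 0.1473/16.69 = 0.008823 m/d
L = 1.91 km = 1910 m
t = L/v_c = 1910/0.008823 = 216500 d
   = 216500/365 = 593 yr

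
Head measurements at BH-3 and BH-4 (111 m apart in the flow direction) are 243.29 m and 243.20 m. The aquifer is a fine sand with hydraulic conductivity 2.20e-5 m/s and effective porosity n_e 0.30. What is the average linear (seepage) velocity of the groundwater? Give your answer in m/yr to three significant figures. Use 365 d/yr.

1.88 m/yr

Hydraulic gradient i = (243.29 − 243.20) / 111 = 0.09 / 111 = 8.108e-4
K = 2.20e-5 m/s × 86400 s/d = 1.901 m/d
q = Ki = 1.901 × 8.108e-4 = 0.001541 m/d
Seepage velocity v = q / n = 0.001541 / 0.30 = 0.005137 m/d
   = 0.005137 × 365 = 1.88 m/yr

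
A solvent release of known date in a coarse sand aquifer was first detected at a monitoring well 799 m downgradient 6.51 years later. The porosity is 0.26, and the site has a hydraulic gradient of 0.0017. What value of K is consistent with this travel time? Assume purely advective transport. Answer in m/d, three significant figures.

51.4 m/d

t = 6.51 years = 2376 d
v = L / t = 799 / 2376 = 0.3363 m/d
K = v · n / i = 0.3363 × 0.26 / 0.0017 = 51.4 m/d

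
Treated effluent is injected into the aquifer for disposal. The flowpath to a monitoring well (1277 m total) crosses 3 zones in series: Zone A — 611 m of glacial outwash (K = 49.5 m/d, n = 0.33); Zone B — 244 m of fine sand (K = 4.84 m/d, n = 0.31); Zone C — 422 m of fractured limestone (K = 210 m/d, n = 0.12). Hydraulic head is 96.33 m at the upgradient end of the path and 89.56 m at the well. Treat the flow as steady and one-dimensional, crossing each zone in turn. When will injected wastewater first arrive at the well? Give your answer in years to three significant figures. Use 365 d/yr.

8.59 years

Total head drop ΔH = 96.33 − 89.56 = 6.77 m
Steady 1-D flow in series ⇒ the Darcy flux q is identical in every zone and the zone head losses add (resistances L/K in series).
Σ(L/K) = 611/49.5 + 244/4.84 + 422/210 = 12.34 + 50.41 + 2.010 = 64.77 d
q = ΔH / Σ(L/K) = 6.77 / 64.77 = 0.1045 m/d (same in every zone)
Zone A: v = q/n = 0.1045/0.33 = 0.3168 m/d → t_A = 611/0.3168 = 1929 d
Zone B: v = q/n = 0.1045/0.31 = 0.3372 m/d → t_B = 244/0.3372 = 723.6 d
Zone C: v = q/n = 0.1045/0.12 = 0.8711 m/d → t_C = 422/0.8711 = 484.5 d
Total t = 1929 + 723.6 + 484.5 = 3137 d
   = 3137 / 365 = 8.59 yr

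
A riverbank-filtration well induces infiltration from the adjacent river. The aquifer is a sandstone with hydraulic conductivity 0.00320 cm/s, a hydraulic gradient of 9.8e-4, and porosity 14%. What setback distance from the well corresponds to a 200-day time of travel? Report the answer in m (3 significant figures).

K = 0.00320 cm/s × 864 = 2.765 m/d
Darcy flux q = K·i = 2.765 × 9.8e-4 = 0.002710 m/d
Seepage velocity v = q / n = 0.002710 / 0.14 = 0.01935 m/d
L = v × T = 0.01935 × 200 = 3.871 m

3.87 m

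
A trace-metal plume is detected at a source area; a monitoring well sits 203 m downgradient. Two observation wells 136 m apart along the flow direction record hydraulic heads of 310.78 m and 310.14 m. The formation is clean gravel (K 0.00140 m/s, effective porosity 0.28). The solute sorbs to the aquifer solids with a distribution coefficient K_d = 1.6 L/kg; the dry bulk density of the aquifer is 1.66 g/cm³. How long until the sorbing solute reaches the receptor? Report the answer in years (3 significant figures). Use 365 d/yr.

2.87 years

Hydraulic gradient i = (310.78 − 310.14) / 136 = 0.64 / 136 = 0.004706
K = 0.00140 m/s × 86400 s/d = 121.0 m/d
q = Ki = 121.0 × 0.004706 = 0.5692 m/d
v_s = q/n_e = 0.5692/0.28 = 2.033 m/d
Retardation R = 1 + ρ_b·K_d/n = 1 + 1.66×1.6/0.28 = 10.49
Contaminant velocity v_c = v/R = 2.033/10.49 = 0.1939 m/d
t = L/v_c = 203/0.1939 = 1047 d
   = 1047/365 = 2.87 yr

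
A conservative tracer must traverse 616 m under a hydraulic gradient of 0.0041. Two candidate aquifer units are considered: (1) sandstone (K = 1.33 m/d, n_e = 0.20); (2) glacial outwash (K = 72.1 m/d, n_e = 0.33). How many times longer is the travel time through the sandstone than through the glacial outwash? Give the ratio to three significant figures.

32.9

Unit 1 (sandstone): v = 1.33×0.0041/0.20 = 0.02727 m/d, t = 616/0.02727 = 22590 d
Unit 2 (glacial outwash): v = 72.1×0.0041/0.33 = 0.8958 m/d, t = 616/0.8958 = 687.7 d
t(sandstone) / t(glacial outwash) = 22590/687.7 = 32.9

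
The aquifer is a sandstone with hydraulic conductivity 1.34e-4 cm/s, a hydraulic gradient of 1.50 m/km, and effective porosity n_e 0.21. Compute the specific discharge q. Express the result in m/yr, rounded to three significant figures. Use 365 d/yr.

K = 1.34e-4 cm/s × 864 = 0.1158 m/d
Darcy flux q = K·i = 0.1158 × 0.0015 = 1.737e-4 m/d
   = 1.737e-4 × 365 = 0.0634 m/yr

0.0634 m/yr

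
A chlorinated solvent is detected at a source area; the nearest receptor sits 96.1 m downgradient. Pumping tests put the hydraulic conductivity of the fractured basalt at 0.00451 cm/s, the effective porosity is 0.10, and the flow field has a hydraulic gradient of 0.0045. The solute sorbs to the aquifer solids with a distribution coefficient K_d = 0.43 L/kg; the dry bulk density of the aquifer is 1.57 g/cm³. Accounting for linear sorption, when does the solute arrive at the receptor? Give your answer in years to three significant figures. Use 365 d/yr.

K = 0.00451 cm/s × 864 = 3.897 m/d
Specific discharge q = 3.897 × 0.0045 = 0.01753 m/d
Average linear velocity = 0.01753 / 0.10 = 0.1753 m/d
Retardation R = 1 + ρ_b·K_d/n = 1 + 1.57×0.43/0.10 = 7.751
Contaminant velocity v_c = v/R = 0.1753/7.751 = 0.02262 m/d
t = L/v_c = 96.1/0.02262 = 4248 d
   = 4248/365 = 11.6 yr

11.6 years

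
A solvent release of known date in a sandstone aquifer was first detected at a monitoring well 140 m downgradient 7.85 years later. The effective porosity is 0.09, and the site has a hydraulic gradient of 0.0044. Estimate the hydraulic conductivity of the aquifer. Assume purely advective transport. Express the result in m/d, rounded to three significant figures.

t = 7.85 years = 2865 d
v = L / t = 140 / 2865 = 0.04886 m/d
K = v · n / i = 0.04886 × 0.09 / 0.0044 = 0.999 m/d

0.999 m/d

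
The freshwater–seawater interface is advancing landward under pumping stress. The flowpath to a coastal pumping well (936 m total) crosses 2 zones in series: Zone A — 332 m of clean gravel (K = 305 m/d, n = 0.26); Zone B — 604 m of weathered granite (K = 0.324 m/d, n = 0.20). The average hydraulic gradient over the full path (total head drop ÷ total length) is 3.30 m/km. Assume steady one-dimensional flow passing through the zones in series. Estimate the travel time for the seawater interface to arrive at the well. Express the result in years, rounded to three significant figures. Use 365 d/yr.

343 years

Steady 1-D flow in series ⇒ the Darcy flux q is identical in every zone and the zone head losses add (resistances L/K in series).
Σ(L/K) = 332/305 + 604/0.324 = 1.089 + 1864 = 1865 d
K_eq = L_total / Σ(L/K) = 936 / 1865 = 0.5018 m/d
q = K_eq · i = 0.5018 × 0.0033 = 0.001656 m/d (same in every zone)
Zone A: v = q/n = 0.001656/0.26 = 0.006369 m/d → t_A = 332/0.006369 = 52130 d
Zone B: v = q/n = 0.001656/0.20 = 0.008280 m/d → t_B = 604/0.008280 = 72950 d
Total t = 52130 + 72950 = 125100 d
   = 125100 / 365 = 343 yr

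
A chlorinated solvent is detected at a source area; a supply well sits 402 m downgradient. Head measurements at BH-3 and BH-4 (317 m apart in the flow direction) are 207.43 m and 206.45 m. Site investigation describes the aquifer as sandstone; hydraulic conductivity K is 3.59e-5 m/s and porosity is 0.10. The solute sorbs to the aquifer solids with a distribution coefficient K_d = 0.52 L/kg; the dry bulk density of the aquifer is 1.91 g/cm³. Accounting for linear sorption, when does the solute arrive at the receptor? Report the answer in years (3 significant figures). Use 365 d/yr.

126 years

Hydraulic gradient i = (207.43 − 206.45) / 317 = 0.98 / 317 = 0.003091
K = 3.59e-5 m/s × 86400 s/d = 3.102 m/d
q = Ki = 3.102 × 0.003091 = 0.009589 m/d
Average linear velocity = 0.009589 / 0.10 = 0.09589 m/d
Retardation R = 1 + ρ_b·K_d/n = 1 + 1.91×0.52/0.10 = 10.93
Contaminant velocity v_c = v/R = 0.09589/10.93 = 0.008772 m/d
t = L/v_c = 402/0.008772 = 45830 d
   = 45830/365 = 126 yr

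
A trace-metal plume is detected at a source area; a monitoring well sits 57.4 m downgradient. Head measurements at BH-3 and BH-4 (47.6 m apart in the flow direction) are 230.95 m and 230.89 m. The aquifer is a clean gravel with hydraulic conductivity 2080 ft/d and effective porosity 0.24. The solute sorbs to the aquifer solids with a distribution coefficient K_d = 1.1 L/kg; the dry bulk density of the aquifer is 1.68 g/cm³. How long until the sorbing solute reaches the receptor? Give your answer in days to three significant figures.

150 days

Hydraulic gradient i = (230.95 − 230.89) / 47.6 = 0.06 / 47.6 = 0.001261
K = 2080 ft/d × 0.3048 = 634.0 m/d
Darcy flux q = K·i = 634.0 × 0.001261 = 0.7991 m/d
v_s = q/n_e = 0.7991/0.24 = 3.330 m/d
Retardation R = 1 + ρ_b·K_d/n = 1 + 1.68×1.1/0.24 = 8.700
Contaminant velocity v_c = v/R = 3.330/8.700 = 0.3827 m/d
t = L/v_c = 57.4/0.3827 = 150.0 d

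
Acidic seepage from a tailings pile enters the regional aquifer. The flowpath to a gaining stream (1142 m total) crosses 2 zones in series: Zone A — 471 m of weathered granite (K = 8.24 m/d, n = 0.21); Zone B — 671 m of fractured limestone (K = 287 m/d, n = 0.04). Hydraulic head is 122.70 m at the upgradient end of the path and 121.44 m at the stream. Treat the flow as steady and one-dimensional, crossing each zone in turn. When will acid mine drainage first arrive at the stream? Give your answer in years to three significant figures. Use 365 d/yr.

16.3 years

Total head drop ΔH = 122.70 − 121.44 = 1.26 m
Steady 1-D flow in series ⇒ the Darcy flux q is identical in every zone and the zone head losses add (resistances L/K in series).
Σ(L/K) = 471/8.24 + 671/287 = 57.16 + 2.338 = 59.50 d
q = ΔH / Σ(L/K) = 1.26 / 59.50 = 0.02118 m/d (same in every zone)
Zone A: v = q/n = 0.02118/0.21 = 0.1008 m/d → t_A = 471/0.1008 = 4671 d
Zone B: v = q/n = 0.02118/0.04 = 0.5294 m/d → t_B = 671/0.5294 = 1267 d
Total t = 4671 + 1267 = 5938 d
   = 5938 / 365 = 16.3 yr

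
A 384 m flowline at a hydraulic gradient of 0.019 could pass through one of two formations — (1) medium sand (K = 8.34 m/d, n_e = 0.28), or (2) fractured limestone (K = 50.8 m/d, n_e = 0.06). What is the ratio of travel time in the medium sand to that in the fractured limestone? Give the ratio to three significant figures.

28.4

Unit 1 (medium sand): v = 8.34×0.019/0.28 = 0.5659 m/d, t = 384/0.5659 = 678.5 d
Unit 2 (fractured limestone): v = 50.8×0.019/0.06 = 16.09 m/d, t = 384/16.09 = 23.87 d
t(medium sand) / t(fractured limestone) = 678.5/23.87 = 28.4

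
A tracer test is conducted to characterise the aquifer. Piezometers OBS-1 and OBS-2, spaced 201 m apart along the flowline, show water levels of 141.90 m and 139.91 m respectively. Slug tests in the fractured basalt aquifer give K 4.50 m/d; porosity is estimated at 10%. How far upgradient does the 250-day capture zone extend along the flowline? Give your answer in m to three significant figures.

111 m

Hydraulic gradient i = (141.90 − 139.91) / 201 = 1.99 / 201 = 0.009900
q = Ki = 4.50 × 0.009900 = 0.04455 m/d
Seepage velocity v = q / n = 0.04455 / 0.10 = 0.4455 m/d
L = v × T = 0.4455 × 250 = 111.4 m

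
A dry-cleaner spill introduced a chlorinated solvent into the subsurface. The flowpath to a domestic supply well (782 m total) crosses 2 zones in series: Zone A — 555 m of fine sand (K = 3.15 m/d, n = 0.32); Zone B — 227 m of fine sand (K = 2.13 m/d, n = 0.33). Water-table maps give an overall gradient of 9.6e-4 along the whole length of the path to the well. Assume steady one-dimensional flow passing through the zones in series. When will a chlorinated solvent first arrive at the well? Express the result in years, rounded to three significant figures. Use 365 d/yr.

Continuity: the same q passes through each zone, so ΔH = q·Σ(L_j/K_j) — the zones act as resistances in series.
Σ(L/K) = 555/3.15 + 227/2.13 = 176.2 + 106.6 = 282.8 d
K_eq = L_total / Σ(L/K) = 782 / 282.8 = 2.766 m/d
q = K_eq · i = 2.766 × 9.6e-4 = 0.002655 m/d (same in every zone)
Zone A: v = q/n = 0.002655/0.32 = 0.008297 m/d → t_A = 555/0.008297 = 66890 d
Zone B: v = q/n = 0.002655/0.33 = 0.008045 m/d → t_B = 227/0.008045 = 28220 d
Total t = 66890 + 28220 = 95110 d
   = 95110 / 365 = 261 yr

261 years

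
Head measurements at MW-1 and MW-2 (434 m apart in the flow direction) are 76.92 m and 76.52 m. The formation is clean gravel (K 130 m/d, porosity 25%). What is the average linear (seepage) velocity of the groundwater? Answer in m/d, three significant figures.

0.479 m/d

Hydraulic gradient i = (76.92 − 76.52) / 434 = 0.40 / 434 = 9.217e-4
q = Ki = 130 × 9.217e-4 = 0.1198 m/d
Average linear velocity = 0.1198 / 0.25 = 0.4793 m/d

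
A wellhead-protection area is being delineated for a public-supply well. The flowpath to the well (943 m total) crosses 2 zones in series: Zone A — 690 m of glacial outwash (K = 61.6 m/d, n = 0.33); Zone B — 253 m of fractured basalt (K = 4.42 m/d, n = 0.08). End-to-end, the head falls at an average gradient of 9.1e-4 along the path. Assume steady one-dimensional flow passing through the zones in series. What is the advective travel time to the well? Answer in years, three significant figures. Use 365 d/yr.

Steady 1-D flow in series ⇒ the Darcy flux q is identical in every zone and the zone head losses add (resistances L/K in series).
Σ(L/K) = 690/61.6 + 253/4.42 = 11.20 + 57.24 = 68.44 d
K_eq = L_total / Σ(L/K) = 943 / 68.44 = 13.78 m/d
q = K_eq · i = 13.78 × 9.1e-4 = 0.01254 m/d (same in every zone)
Zone A: v = q/n = 0.01254/0.33 = 0.03799 m/d → t_A = 690/0.03799 = 18160 d
Zone B: v = q/n = 0.01254/0.08 = 0.1567 m/d → t_B = 253/0.1567 = 1614 d
Total t = 18160 + 1614 = 19770 d
   = 19770 / 365 = 54.2 yr

54.2 years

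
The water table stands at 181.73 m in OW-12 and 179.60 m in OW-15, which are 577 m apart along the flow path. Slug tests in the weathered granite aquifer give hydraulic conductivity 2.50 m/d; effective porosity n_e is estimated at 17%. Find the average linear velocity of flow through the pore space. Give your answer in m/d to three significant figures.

Hydraulic gradient i = (181.73 − 179.60) / 577 = 2.13 / 577 = 0.003692
Specific discharge q = 2.50 × 0.003692 = 0.009229 m/d
Seepage velocity v = q / n = 0.009229 / 0.17 = 0.05429 m/d

0.0543 m/d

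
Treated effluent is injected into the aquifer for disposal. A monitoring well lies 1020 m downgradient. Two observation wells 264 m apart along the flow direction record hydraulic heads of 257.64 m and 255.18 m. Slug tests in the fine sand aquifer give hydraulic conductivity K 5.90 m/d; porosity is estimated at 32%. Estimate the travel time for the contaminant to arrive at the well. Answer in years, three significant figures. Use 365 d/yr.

Hydraulic gradient i = (257.64 − 255.18) / 264 = 2.46 / 264 = 0.009318
q = Ki = 5.90 × 0.009318 = 0.05498 m/d
Seepage velocity v = q / n = 0.05498 / 0.32 = 0.1718 m/d
t = L / v = 1020 / 0.1718 = 5937 d
   = 5937 / 365 = 16.3 yr

16.3 years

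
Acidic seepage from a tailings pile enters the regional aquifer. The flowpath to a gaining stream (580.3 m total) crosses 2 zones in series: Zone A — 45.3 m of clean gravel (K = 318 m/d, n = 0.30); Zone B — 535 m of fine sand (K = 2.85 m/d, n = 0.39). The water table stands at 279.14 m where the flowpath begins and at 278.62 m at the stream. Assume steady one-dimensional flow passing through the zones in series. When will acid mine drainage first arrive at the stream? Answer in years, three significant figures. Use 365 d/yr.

220 years

Total head drop ΔH = 279.14 − 278.62 = 0.52 m
Steady 1-D flow in series ⇒ the Darcy flux q is identical in every zone and the zone head losses add (resistances L/K in series).
Σ(L/K) = 45.3/318 + 535/2.85 = 0.1425 + 187.7 = 187.9 d
q = ΔH / Σ(L/K) = 0.52 / 187.9 = 0.002768 m/d (same in every zone)
Zone A: v = q/n = 0.002768/0.30 = 0.009227 m/d → t_A = 45.3/0.009227 = 4910 d
Zone B: v = q/n = 0.002768/0.39 = 0.007097 m/d → t_B = 535/0.007097 = 75380 d
Total t = 4910 + 75380 = 80290 d
   = 80290 / 365 = 220 yr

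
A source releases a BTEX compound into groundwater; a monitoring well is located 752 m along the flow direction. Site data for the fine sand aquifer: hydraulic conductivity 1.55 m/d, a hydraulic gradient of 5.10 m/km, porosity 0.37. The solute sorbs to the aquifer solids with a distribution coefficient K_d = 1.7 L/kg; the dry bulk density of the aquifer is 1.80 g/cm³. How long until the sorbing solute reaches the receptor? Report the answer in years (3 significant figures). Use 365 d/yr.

Darcy flux q = K·i = 1.55 × 0.0051 = 0.007905 m/d
Average linear velocity = 0.007905 / 0.37 = 0.02136 m/d
Retardation R = 1 + ρ_b·K_d/n = 1 + 1.80×1.7/0.37 = 9.270
Contaminant velocity v_c = v/R = 0.02136/9.270 = 0.002305 m/d
t = L/v_c = 752/0.002305 = 326300 d
   = 326300/365 = 894 yr

894 years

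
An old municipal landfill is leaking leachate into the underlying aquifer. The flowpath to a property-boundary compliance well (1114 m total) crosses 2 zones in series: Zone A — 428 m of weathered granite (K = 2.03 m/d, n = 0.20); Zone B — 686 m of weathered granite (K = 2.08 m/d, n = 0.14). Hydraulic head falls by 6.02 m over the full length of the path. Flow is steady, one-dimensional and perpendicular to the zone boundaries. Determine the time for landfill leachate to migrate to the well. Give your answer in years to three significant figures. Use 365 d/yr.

Steady 1-D flow in series ⇒ the Darcy flux q is identical in every zone and the zone head losses add (resistances L/K in series).
Σ(L/K) = 428/2.03 + 686/2.08 = 210.8 + 329.8 = 540.6 d
q = ΔH / Σ(L/K) = 6.02 / 540.6 = 0.01113 m/d (same in every zone)
Zone A: v = q/n = 0.01113/0.20 = 0.05567 m/d → t_A = 428/0.05567 = 7688 d
Zone B: v = q/n = 0.01113/0.14 = 0.07953 m/d → t_B = 686/0.07953 = 8625 d
Total t = 7688 + 8625 = 16310 d
   = 16310 / 365 = 44.7 yr

44.7 years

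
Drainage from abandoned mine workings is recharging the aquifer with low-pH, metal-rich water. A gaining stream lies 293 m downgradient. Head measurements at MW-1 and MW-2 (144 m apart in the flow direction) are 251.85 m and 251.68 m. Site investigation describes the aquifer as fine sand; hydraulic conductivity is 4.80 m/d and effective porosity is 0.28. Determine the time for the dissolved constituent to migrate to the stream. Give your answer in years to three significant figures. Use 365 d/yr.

Hydraulic gradient i = (251.85 − 251.68) / 144 = 0.17 / 144 = 0.001181
Darcy flux q = K·i = 4.80 × 0.001181 = 0.005667 m/d
v_s = q/n_e = 0.005667/0.28 = 0.02024 m/d
t = L / v = 293 / 0.02024 = 14480 d
   = 14480 / 365 = 39.7 yr

39.7 years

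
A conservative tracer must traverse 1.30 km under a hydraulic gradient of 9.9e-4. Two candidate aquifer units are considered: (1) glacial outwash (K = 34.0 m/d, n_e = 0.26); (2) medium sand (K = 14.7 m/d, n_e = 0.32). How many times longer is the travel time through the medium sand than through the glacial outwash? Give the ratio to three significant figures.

Unit 1 (glacial outwash): v = 34.0×9.9e-4/0.26 = 0.1295 m/d, t = 1300/0.1295 = 10040 d
Unit 2 (medium sand): v = 14.7×9.9e-4/0.32 = 0.04548 m/d, t = 1300/0.04548 = 28590 d
t(medium sand) / t(glacial outwash) = 28590/10040 = 2.85

2.85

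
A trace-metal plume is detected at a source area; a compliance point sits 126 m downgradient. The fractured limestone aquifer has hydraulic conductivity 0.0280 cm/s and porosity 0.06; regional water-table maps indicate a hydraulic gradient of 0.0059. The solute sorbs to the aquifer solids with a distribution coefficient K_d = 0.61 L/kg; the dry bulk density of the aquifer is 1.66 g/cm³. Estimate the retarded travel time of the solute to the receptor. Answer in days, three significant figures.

K = 0.0280 cm/s × 864 = 24.19 m/d
Darcy flux q = K·i = 24.19 × 0.0059 = 0.1427 m/d
Seepage velocity v = q / n = 0.1427 / 0.06 = 2.379 m/d
Retardation R = 1 + ρ_b·K_d/n = 1 + 1.66×0.61/0.06 = 17.88
Contaminant velocity v_c = v/R = 2.379/17.88 = 0.1331 m/d
t = L/v_c = 126/0.1331 = 946.9 d

947 days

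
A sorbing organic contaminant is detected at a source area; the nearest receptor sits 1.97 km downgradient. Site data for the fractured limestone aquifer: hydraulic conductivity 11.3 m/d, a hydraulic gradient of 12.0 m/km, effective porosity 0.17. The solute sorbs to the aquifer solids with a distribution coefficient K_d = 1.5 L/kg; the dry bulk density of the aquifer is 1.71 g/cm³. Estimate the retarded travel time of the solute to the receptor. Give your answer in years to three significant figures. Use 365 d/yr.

109 years

q = Ki = 11.3 × 0.012 = 0.1356 m/d
v = Ki/n = 11.3·0.012/0.17 = 0.7976 m/d
Retardation R = 1 + ρ_b·K_d/n = 1 + 1.71×1.5/0.17 = 16.09
Contaminant velocity v_c = v/R = 0.7976/16.09 = 0.04958 m/d
L = 1.97 km = 1970 m
t = L/v_c = 1970/0.04958 = 39730 d
   = 39730/365 = 109 yr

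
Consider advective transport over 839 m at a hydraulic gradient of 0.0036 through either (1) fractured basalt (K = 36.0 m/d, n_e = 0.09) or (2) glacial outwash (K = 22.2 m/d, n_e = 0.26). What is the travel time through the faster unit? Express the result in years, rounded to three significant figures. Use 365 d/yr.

Unit 1 (fractured basalt): v = 36.0×0.0036/0.09 = 1.440 m/d, t = 839/1.440 = 582.6 d
Unit 2 (glacial outwash): v = 22.2×0.0036/0.26 = 0.3074 m/d, t = 839/0.3074 = 2729 d
Faster: 582.6 d / 365 = 1.60 yr

1.60 years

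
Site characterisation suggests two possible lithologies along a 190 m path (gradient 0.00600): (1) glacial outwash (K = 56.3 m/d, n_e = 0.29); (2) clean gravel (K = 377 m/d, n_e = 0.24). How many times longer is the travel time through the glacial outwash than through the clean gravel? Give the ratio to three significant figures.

8.09

Unit 1 (glacial outwash): v = 56.3×0.0060/0.29 = 1.165 m/d, t = 190/1.165 = 163.1 d
Unit 2 (clean gravel): v = 377×0.0060/0.24 = 9.425 m/d, t = 190/9.425 = 20.16 d
t(glacial outwash) / t(clean gravel) = 163.1/20.16 = 8.09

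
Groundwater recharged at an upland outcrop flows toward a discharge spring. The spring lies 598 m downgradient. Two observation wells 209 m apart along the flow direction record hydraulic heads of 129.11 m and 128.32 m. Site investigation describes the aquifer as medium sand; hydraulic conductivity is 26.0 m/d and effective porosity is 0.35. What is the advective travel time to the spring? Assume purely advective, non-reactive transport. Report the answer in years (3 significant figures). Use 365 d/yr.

5.83 years

Hydraulic gradient i = (129.11 − 128.32) / 209 = 0.79 / 209 = 0.003780
Darcy flux q = K·i = 26.0 × 0.003780 = 0.09828 m/d
v = Ki/n = 26.0·0.003780/0.35 = 0.2808 m/d
t = L / v = 598 / 0.2808 = 2130 d
   = 2130 / 365 = 5.83 yr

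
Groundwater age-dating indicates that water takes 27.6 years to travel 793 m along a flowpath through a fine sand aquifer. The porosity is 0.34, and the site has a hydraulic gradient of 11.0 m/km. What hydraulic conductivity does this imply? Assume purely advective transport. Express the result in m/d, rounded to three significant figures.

2.43 m/d

t = 27.6 years = 10070 d
v = L / t = 793 / 10070 = 0.07872 m/d
K = v · n / i = 0.07872 × 0.34 / 0.011 = 2.43 m/d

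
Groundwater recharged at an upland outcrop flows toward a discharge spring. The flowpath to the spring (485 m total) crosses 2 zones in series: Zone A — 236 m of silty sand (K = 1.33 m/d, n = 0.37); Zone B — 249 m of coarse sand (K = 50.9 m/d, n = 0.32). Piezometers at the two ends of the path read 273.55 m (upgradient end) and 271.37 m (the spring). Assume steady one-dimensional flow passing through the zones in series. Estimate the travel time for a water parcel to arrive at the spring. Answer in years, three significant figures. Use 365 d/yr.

Total head drop ΔH = 273.55 − 271.37 = 2.18 m
Continuity: the same q passes through each zone, so ΔH = q·Σ(L_j/K_j) — the zones act as resistances in series.
Σ(L/K) = 236/1.33 + 249/50.9 = 177.4 + 4.892 = 182.3 d
q = ΔH / Σ(L/K) = 2.18 / 182.3 = 0.01196 m/d (same in every zone)
Zone A: v = q/n = 0.01196/0.37 = 0.03231 m/d → t_A = 236/0.03231 = 7303 d
Zone B: v = q/n = 0.01196/0.32 = 0.03736 m/d → t_B = 249/0.03736 = 6664 d
Total t = 7303 + 6664 = 13970 d
   = 13970 / 365 = 38.3 yr

38.3 years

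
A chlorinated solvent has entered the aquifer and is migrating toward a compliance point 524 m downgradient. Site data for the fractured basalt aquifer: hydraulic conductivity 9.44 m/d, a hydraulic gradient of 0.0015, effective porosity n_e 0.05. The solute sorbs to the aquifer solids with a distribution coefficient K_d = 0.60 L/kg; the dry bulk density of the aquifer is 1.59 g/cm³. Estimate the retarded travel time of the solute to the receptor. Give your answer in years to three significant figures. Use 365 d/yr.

102 years

Specific discharge q = 9.44 × 0.0015 = 0.01416 m/d
v_s = q/n_e = 0.01416/0.05 = 0.2832 m/d
Retardation R = 1 + ρ_b·K_d/n = 1 + 1.59×0.60/0.05 = 20.08
Contaminant velocity v_c = v/R = 0.2832/20.08 = 0.01410 m/d
t = L/v_c = 524/0.01410 = 37150 d
   = 37150/365 = 102 yr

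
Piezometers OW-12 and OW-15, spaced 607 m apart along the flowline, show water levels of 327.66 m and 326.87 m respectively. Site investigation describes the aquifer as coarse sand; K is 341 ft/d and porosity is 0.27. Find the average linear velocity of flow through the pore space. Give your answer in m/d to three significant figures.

Hydraulic gradient i = (327.66 − 326.87) / 607 = 0.79 / 607 = 0.001301
K = 341 ft/d × 0.3048 = 103.9 m/d
q = Ki = 103.9 × 0.001301 = 0.1353 m/d
Seepage velocity v = q / n = 0.1353 / 0.27 = 0.5010 m/d

0.501 m/d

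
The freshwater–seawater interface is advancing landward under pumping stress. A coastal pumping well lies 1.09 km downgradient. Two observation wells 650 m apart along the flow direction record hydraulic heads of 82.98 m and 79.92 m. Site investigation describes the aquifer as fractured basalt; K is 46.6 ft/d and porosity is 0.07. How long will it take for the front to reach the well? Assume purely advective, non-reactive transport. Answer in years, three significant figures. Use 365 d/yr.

Hydraulic gradient i = (82.98 − 79.92) / 650 = 3.06 / 650 = 0.004708
K = 46.6 ft/d × 0.3048 = 14.20 m/d
Specific discharge q = 14.20 × 0.004708 = 0.06687 m/d
v_s = q/n_e = 0.06687/0.07 = 0.9552 m/d
L = 1.09 km = 1090 m
t = L / v = 1090 / 0.9552 = 1141 d
   = 1141 / 365 = 3.13 yr

3.13 years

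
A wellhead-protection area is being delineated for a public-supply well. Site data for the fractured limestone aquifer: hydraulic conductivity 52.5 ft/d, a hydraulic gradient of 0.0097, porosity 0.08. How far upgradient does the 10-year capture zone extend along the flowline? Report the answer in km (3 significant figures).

7.08 km

K = 52.5 ft/d × 0.3048 = 16.00 m/d
Specific discharge q = 16.00 × 0.0097 = 0.1552 m/d
Seepage velocity v = q / n = 0.1552 / 0.08 = 1.940 m/d
T = 10 yr × 365 = 3650 d
L = v × T = 1.940 × 3650 = 7082 m
   = 7.08 km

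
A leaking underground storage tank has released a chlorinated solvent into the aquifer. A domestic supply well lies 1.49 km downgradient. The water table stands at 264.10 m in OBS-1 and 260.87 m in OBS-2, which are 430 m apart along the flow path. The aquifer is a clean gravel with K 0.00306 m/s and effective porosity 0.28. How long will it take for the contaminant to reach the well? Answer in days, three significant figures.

210 days

Hydraulic gradient i = (264.10 − 260.87) / 430 = 3.23 / 430 = 0.007512
K = 0.00306 m/s × 86400 s/d = 264.4 m/d
Darcy flux q = K·i = 264.4 × 0.007512 = 1.986 m/d
Seepage velocity v = q / n = 1.986 / 0.28 = 7.093 m/d
L = 1.49 km = 1490 m
t = L / v = 1490 / 7.093 = 210.1 d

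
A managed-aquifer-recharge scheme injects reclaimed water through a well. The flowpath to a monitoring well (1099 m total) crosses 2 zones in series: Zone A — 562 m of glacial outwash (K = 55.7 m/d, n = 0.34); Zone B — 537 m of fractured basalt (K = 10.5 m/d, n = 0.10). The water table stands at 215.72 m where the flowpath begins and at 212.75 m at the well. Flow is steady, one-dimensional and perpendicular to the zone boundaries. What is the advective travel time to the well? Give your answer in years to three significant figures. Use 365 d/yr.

Total head drop ΔH = 215.72 − 212.75 = 2.97 m
Continuity: the same q passes through each zone, so ΔH = q·Σ(L_j/K_j) — the zones act as resistances in series.
Σ(L/K) = 562/55.7 + 537/10.5 = 10.09 + 51.14 = 61.23 d
q = ΔH / Σ(L/K) = 2.97 / 61.23 = 0.04850 m/d (same in every zone)
Zone A: v = q/n = 0.04850/0.34 = 0.1427 m/d → t_A = 562/0.1427 = 3940 d
Zone B: v = q/n = 0.04850/0.10 = 0.4850 m/d → t_B = 537/0.4850 = 1107 d
Total t = 3940 + 1107 = 5047 d
   = 5047 / 365 = 13.8 yr

13.8 years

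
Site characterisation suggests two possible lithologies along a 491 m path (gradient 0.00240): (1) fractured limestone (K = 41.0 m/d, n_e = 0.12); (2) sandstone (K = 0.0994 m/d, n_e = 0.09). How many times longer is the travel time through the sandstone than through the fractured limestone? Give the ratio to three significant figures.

Unit 1 (fractured limestone): v = 41.0×0.0024/0.12 = 0.8200 m/d, t = 491/0.8200 = 598.8 d
Unit 2 (sandstone): v = 0.0994×0.0024/0.09 = 0.002651 m/d, t = 491/0.002651 = 185200 d
t(sandstone) / t(fractured limestone) = 185200/598.8 = 309

309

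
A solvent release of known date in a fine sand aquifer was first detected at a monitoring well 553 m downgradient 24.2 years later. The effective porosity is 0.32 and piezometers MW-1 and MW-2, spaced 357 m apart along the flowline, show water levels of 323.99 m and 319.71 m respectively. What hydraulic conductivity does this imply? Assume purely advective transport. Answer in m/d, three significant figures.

Hydraulic gradient i = (323.99 − 319.71) / 357 = 4.28 / 357 = 0.01199
t = 24.2 years = 8833 d
v = L / t = 553 / 8833 = 0.06261 m/d
K = v · n / i = 0.06261 × 0.32 / 0.01199 = 1.67 m/d

1.67 m/d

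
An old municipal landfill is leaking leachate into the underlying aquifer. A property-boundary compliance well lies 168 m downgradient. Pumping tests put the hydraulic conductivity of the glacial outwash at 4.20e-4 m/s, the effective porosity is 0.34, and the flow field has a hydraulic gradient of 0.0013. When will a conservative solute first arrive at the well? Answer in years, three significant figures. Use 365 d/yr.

K = 4.20e-4 m/s × 86400 s/d = 36.29 m/d
Specific discharge q = 36.29 × 0.0013 = 0.04717 m/d
v = Ki/n = 36.29·0.0013/0.34 = 0.1387 m/d
t = L / v = 168 / 0.1387 = 1211 d
   = 1211 / 365 = 3.32 yr

3.32 years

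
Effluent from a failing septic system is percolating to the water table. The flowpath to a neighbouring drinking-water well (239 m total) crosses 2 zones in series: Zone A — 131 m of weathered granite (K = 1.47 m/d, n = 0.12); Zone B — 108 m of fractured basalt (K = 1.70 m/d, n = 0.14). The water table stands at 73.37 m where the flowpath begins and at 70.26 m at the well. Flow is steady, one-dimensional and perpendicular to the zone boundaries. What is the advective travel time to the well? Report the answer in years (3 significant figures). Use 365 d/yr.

4.15 years

Total head drop ΔH = 73.37 − 70.26 = 3.11 m
Steady 1-D flow in series ⇒ the Darcy flux q is identical in every zone and the zone head losses add (resistances L/K in series).
Σ(L/K) = 131/1.47 + 108/1.70 = 89.12 + 63.53 = 152.6 d
q = ΔH / Σ(L/K) = 3.11 / 152.6 = 0.02037 m/d (same in every zone)
Zone A: v = q/n = 0.02037/0.12 = 0.1698 m/d → t_A = 131/0.1698 = 771.6 d
Zone B: v = q/n = 0.02037/0.14 = 0.1455 m/d → t_B = 108/0.1455 = 742.1 d
Total t = 771.6 + 742.1 = 1514 d
   = 1514 / 365 = 4.15 yr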